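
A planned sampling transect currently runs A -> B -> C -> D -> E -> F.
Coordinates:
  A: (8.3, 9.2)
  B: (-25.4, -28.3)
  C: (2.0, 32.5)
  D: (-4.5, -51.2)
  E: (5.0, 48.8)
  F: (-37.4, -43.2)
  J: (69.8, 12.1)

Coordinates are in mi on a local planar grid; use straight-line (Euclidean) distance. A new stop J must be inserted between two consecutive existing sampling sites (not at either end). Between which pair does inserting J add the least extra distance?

Added distance for inserting J between each consecutive pair:
A–B: 114.6 mi
B–C: 107.5 mi
C–D: 84.5 mi
D–E: 71.6 mi
E–F: 93.8 mi
Smallest added distance is 71.6 mi, inserting between D and E.

between D and E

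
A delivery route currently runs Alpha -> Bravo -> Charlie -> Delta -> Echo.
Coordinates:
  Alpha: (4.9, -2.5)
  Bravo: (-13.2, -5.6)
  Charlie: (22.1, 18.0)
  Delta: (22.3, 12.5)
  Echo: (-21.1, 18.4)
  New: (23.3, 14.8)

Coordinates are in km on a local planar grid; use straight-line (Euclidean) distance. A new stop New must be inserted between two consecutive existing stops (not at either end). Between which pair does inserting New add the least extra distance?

between Charlie and Delta

Added distance for inserting New between each consecutive pair:
Alpha–Bravo: 48.7 km
Bravo–Charlie: 2.8 km
Charlie–Delta: 0.4 km
Delta–Echo: 3.3 km
Smallest added distance is 0.4 km, inserting between Charlie and Delta.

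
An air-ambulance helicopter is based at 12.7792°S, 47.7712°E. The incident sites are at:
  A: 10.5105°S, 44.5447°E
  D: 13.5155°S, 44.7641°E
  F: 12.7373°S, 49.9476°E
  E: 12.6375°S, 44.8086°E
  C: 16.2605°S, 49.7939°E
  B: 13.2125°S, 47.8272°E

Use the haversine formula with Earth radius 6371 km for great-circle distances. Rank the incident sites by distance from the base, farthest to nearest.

C, A, D, E, F, B

Distance from the base at 12.7792°S, 47.7712°E to each:
C 16.2605°S, 49.7939°E: 444.1 km
A 10.5105°S, 44.5447°E: 432.5 km
D 13.5155°S, 44.7641°E: 335.7 km
E 12.6375°S, 44.8086°E: 321.7 km
F 12.7373°S, 49.9476°E: 236.1 km
B 13.2125°S, 47.8272°E: 48.6 km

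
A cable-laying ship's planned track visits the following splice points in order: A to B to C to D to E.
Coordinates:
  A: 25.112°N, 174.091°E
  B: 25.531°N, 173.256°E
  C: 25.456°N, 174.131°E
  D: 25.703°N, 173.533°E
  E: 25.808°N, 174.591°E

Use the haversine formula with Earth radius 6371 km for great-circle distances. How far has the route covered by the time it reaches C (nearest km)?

Leg distances:
A→B: 96.0 km  (cumulative 96.0 km)
B→C: 88.2 km  (cumulative 184.2 km)
Cumulative distance at C ≈ 184 km.

184 km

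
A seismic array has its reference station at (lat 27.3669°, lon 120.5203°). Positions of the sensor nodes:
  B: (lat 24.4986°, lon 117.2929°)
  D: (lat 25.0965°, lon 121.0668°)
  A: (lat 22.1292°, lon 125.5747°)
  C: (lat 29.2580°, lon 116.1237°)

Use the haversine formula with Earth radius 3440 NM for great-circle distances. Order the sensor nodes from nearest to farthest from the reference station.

Distance from the reference station at (lat 27.3669°, lon 120.5203°) to each:
D (lat 25.0965°, lon 121.0668°): 139.5 NM
B (lat 24.4986°, lon 117.2929°): 245.0 NM
C (lat 29.2580°, lon 116.1237°): 258.6 NM
A (lat 22.1292°, lon 125.5747°): 418.0 NM

D, B, C, A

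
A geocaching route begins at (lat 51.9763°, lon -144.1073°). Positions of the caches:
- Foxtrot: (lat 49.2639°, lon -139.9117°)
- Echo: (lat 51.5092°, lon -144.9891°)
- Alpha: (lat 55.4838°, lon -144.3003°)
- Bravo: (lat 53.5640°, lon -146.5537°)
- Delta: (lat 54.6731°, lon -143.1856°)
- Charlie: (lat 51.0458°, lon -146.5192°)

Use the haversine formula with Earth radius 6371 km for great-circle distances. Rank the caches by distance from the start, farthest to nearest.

Distances from the start:
Foxtrot (lat 49.2639°, lon -139.9117°): 422.5 km
Alpha (lat 55.4838°, lon -144.3003°): 390.2 km
Delta (lat 54.6731°, lon -143.1856°): 306.0 km
Bravo (lat 53.5640°, lon -146.5537°): 241.3 km
Charlie (lat 51.0458°, lon -146.5192°): 196.4 km
Echo (lat 51.5092°, lon -144.9891°): 79.9 km

Foxtrot, Alpha, Delta, Bravo, Charlie, Echo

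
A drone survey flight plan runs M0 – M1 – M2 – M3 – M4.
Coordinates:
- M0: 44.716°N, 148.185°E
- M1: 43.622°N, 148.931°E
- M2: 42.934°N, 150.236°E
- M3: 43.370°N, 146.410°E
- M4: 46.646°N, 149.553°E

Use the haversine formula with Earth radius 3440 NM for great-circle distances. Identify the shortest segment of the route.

M1–M2

Leg distances:
M0→M1: 73.1 NM
M1→M2: 70.4 NM
M2→M3: 169.6 NM
M3→M4: 237.6 NM
The shortest leg is M1–M2 at 70.4 NM.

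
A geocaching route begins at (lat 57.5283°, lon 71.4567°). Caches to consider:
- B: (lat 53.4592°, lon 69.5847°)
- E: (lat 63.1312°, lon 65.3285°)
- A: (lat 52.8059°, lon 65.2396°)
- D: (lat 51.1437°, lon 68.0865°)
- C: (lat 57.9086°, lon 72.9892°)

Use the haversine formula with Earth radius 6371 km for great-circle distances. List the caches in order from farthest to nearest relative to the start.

Distance from the start at (lat 57.5283°, lon 71.4567°) to each:
D (lat 51.1437°, lon 68.0865°): 742.6 km
E (lat 63.1312°, lon 65.3285°): 707.8 km
A (lat 52.8059°, lon 65.2396°): 656.4 km
B (lat 53.4592°, lon 69.5847°): 467.5 km
C (lat 57.9086°, lon 72.9892°): 100.4 km

D, E, A, B, C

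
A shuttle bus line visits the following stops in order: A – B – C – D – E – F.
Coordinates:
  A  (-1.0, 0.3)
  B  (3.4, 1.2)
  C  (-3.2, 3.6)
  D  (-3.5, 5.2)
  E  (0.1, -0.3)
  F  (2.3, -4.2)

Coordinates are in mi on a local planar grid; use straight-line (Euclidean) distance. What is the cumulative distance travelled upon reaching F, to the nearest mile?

Leg distances:
A→B: 4.5 mi  (cumulative 4.5 mi)
B→C: 7.0 mi  (cumulative 11.5 mi)
C→D: 1.6 mi  (cumulative 13.1 mi)
D→E: 6.6 mi  (cumulative 19.7 mi)
E→F: 4.5 mi  (cumulative 24.2 mi)
Cumulative distance at F ≈ 24 mi.

24 mi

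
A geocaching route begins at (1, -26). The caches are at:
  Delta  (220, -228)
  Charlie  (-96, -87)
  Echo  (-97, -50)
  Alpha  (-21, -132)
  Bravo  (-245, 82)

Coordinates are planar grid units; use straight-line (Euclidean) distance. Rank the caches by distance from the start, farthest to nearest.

Computing each straight-line distance from (1, -26):
Delta (220, -228): 297.9
Bravo (-245, 82): 268.7
Charlie (-96, -87): 114.6
Alpha (-21, -132): 108.3
Echo (-97, -50): 100.9

Delta, Bravo, Charlie, Alpha, Echo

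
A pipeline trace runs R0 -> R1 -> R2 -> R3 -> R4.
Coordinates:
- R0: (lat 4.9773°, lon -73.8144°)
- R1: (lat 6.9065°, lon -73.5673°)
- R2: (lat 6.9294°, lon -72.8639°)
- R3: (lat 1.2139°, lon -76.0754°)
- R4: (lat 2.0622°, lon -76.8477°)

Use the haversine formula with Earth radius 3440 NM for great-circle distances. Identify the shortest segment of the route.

R1–R2

Leg distances:
R0→R1: 116.8 NM
R1→R2: 41.9 NM
R2→R3: 393.3 NM
R3→R4: 68.9 NM
The shortest leg is R1–R2 at 41.9 NM.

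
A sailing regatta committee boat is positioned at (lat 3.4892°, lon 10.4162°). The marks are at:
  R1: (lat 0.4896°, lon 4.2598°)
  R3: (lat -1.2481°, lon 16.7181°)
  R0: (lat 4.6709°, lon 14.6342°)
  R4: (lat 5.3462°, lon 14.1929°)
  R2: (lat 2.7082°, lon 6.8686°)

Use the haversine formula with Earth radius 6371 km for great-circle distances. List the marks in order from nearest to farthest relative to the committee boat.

Distances from the committee boat:
R2 (lat 2.7082°, lon 6.8686°): 403.4 km
R4 (lat 5.3462°, lon 14.1929°): 466.8 km
R0 (lat 4.6709°, lon 14.6342°): 485.9 km
R1 (lat 0.4896°, lon 4.2598°): 761.1 km
R3 (lat -1.2481°, lon 16.7181°): 876.4 km

R2, R4, R0, R1, R3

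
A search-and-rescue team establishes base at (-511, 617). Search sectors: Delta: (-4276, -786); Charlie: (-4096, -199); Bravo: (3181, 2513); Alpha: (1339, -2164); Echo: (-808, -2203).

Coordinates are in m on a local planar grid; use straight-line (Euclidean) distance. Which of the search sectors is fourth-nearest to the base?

Distances from the base ((-511, 617)):
Echo: 2835.6 m
Alpha: 3340.1 m
Charlie: 3676.7 m
Delta: 4017.9 m
Bravo: 4150.4 m
The fourth-nearest is Delta at 4017.9 m.

Delta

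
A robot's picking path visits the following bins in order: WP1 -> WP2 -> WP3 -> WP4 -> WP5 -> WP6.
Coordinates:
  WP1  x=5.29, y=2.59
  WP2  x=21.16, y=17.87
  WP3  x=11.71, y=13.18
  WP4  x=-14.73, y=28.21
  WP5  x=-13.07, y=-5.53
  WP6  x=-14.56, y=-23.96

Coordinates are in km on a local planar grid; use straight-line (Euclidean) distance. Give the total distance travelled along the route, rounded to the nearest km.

115 km

Leg distances:
WP1→WP2: 22.0 km  (cumulative 22.0 km)
WP2→WP3: 10.5 km  (cumulative 32.6 km)
WP3→WP4: 30.4 km  (cumulative 63.0 km)
WP4→WP5: 33.8 km  (cumulative 96.8 km)
WP5→WP6: 18.5 km  (cumulative 115.3 km)
Total route length ≈ 115 km.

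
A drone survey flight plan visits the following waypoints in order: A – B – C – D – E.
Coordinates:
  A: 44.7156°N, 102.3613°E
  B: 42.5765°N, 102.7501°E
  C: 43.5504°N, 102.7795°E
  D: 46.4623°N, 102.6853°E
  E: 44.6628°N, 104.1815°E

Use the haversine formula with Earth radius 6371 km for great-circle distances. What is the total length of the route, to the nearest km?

904 km

Leg distances:
A→B: 239.9 km  (cumulative 239.9 km)
B→C: 108.3 km  (cumulative 348.2 km)
C→D: 323.9 km  (cumulative 672.1 km)
D→E: 231.5 km  (cumulative 903.6 km)
Total route length ≈ 904 km.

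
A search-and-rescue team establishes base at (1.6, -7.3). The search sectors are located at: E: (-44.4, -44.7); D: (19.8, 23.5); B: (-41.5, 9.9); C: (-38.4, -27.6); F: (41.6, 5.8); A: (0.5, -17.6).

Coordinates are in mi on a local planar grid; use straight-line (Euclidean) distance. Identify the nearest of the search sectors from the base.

Distance to each, sorted:
A: 10.4 mi
D: 35.8 mi
F: 42.1 mi
C: 44.9 mi
B: 46.4 mi
E: 59.3 mi
The nearest is A at 10.4 mi.

A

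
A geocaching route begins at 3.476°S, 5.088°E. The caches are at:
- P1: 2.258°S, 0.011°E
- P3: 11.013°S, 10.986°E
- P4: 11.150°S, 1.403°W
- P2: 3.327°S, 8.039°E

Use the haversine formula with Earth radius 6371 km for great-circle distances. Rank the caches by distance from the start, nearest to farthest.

Computing each great-circle distance from 3.476°S, 5.088°E:
P2 3.327°S, 8.039°E: 328.0 km
P1 2.258°S, 0.011°E: 579.9 km
P3 11.013°S, 10.986°E: 1060.7 km
P4 11.150°S, 1.403°W: 1113.5 km

P2, P1, P3, P4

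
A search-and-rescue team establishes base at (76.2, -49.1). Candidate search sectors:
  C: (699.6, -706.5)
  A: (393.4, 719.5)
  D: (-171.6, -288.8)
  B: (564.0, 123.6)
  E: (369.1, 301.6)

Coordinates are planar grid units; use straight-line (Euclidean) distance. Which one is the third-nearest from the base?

B

Distance to each, sorted:
D: 344.8
E: 456.9
B: 517.5
A: 831.5
C: 906.0
The third-nearest is B at 517.5.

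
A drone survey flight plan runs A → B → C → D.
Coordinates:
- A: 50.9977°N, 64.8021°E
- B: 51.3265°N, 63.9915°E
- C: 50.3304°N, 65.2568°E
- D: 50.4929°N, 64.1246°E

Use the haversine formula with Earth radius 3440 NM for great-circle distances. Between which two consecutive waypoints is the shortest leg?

Leg distances:
A→B: 36.3 NM
B→C: 76.7 NM
C→D: 44.4 NM
The shortest leg is A–B at 36.3 NM.

A–B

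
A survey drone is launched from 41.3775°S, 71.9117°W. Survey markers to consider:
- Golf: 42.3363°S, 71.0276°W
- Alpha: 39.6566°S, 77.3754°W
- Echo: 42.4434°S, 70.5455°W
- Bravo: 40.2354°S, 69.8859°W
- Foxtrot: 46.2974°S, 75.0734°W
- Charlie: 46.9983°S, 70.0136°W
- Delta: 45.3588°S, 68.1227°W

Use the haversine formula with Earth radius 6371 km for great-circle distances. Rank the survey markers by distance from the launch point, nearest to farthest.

Golf, Echo, Bravo, Alpha, Delta, Foxtrot, Charlie

Distance from the launch point at 41.3775°S, 71.9117°W to each:
Golf 42.3363°S, 71.0276°W: 129.3 km
Echo 42.4434°S, 70.5455°W: 163.8 km
Bravo 40.2354°S, 69.8859°W: 212.6 km
Alpha 39.6566°S, 77.3754°W: 499.8 km
Delta 45.3588°S, 68.1227°W: 538.2 km
Foxtrot 46.2974°S, 75.0734°W: 602.9 km
Charlie 46.9983°S, 70.0136°W: 643.0 km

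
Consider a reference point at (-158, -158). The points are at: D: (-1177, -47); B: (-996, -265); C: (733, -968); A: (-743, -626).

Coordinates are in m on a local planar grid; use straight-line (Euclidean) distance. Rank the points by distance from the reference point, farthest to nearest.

Computing each straight-line distance from (-158, -158):
C (733, -968): 1204.2 m
D (-1177, -47): 1025.0 m
B (-996, -265): 844.8 m
A (-743, -626): 749.2 m

C, D, B, A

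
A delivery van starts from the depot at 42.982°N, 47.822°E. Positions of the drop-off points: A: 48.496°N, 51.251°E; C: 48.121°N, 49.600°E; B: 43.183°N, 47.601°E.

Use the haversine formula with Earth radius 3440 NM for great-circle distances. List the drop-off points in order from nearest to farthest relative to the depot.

B, C, A

Distances from the depot:
B 43.183°N, 47.601°E: 15.5 NM
C 48.121°N, 49.600°E: 317.4 NM
A 48.496°N, 51.251°E: 360.8 NM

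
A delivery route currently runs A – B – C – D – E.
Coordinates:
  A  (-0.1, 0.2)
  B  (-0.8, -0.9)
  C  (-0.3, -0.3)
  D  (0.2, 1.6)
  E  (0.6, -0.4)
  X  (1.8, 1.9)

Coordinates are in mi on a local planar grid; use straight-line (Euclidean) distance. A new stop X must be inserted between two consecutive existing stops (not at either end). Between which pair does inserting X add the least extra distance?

between D and E

Added distance for inserting X between each consecutive pair:
A–B: 5.1 mi
B–C: 6.1 mi
C–D: 2.7 mi
D–E: 2.2 mi
Smallest added distance is 2.2 mi, inserting between D and E.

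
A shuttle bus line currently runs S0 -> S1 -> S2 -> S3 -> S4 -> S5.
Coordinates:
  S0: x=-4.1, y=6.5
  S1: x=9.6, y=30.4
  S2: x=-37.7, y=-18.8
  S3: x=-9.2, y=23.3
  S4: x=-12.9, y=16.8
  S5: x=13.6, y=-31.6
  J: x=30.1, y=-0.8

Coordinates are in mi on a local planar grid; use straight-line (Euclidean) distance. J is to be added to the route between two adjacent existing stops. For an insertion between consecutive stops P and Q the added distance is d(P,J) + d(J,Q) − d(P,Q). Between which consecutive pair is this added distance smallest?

between S4 and S5

Added distance for inserting J between each consecutive pair:
S0–S1: 44.8 mi
S1–S2: 39.2 mi
S2–S3: 65.4 mi
S3–S4: 85.1 mi
S4–S5: 26.2 mi
Smallest added distance is 26.2 mi, inserting between S4 and S5.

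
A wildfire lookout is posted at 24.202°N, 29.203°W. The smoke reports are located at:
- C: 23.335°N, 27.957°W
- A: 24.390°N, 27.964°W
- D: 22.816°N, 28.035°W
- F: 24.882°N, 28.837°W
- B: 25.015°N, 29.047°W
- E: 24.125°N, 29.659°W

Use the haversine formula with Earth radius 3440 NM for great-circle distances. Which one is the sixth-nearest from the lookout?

D

Distances from the lookout (24.202°N, 29.203°W):
E: 25.4 NM
F: 45.5 NM
B: 49.5 NM
A: 68.7 NM
C: 86.0 NM
D: 105.2 NM
The sixth-nearest is D at 105.2 NM.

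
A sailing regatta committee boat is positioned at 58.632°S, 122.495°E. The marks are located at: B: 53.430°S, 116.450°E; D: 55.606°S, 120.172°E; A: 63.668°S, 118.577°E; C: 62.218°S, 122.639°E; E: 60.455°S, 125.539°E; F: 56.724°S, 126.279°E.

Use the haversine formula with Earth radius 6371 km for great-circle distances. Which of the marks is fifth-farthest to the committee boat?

F

Distances from the committee boat (58.632°S, 122.495°E):
B: 689.1 km
A: 597.9 km
C: 398.8 km
D: 364.5 km
F: 309.1 km
E: 265.5 km
The fifth-farthest is F at 309.1 km.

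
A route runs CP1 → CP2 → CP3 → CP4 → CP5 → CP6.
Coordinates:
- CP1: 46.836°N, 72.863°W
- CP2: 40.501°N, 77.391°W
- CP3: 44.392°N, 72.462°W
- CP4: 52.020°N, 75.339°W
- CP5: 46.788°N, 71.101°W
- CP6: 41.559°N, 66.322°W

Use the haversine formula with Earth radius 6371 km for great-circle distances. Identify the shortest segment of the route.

Leg distances:
CP1→CP2: 792.7 km
CP2→CP3: 592.0 km
CP3→CP4: 874.4 km
CP4→CP5: 657.4 km
CP5→CP6: 694.9 km
The shortest leg is CP2–CP3 at 592.0 km.

CP2–CP3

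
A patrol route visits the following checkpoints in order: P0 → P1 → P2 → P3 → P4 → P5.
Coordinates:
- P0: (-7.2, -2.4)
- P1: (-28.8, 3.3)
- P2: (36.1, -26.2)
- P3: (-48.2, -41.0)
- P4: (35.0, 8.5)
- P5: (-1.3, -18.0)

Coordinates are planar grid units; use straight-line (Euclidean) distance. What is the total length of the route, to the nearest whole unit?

321

Leg distances:
P0→P1: 22.3  (cumulative 22.3)
P1→P2: 71.3  (cumulative 93.6)
P2→P3: 85.6  (cumulative 179.2)
P3→P4: 96.8  (cumulative 276.0)
P4→P5: 44.9  (cumulative 321.0)
Total route length ≈ 321.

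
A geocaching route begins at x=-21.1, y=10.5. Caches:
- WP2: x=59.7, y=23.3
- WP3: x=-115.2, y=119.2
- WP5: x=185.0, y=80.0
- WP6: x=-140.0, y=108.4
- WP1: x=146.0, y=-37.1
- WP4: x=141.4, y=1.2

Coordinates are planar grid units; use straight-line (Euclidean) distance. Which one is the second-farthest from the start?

Distances from the start (x=-21.1, y=10.5):
WP5: 217.5
WP1: 173.7
WP4: 162.8
WP6: 154.0
WP3: 143.8
WP2: 81.8
The second-farthest is WP1 at 173.7.

WP1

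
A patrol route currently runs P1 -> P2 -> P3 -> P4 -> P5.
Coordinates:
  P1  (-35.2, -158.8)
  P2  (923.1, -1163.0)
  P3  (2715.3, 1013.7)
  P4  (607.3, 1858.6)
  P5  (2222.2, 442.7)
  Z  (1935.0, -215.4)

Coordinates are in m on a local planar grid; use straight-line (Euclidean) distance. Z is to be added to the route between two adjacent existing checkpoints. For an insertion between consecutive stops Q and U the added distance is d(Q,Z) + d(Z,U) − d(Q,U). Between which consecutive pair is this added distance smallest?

Added distance for inserting Z between each consecutive pair:
P1–P2: 1969.3 m
P2–P3: 22.6 m
P3–P4: 1647.4 m
P4–P5: 1032.9 m
Smallest added distance is 22.6 m, inserting between P2 and P3.

between P2 and P3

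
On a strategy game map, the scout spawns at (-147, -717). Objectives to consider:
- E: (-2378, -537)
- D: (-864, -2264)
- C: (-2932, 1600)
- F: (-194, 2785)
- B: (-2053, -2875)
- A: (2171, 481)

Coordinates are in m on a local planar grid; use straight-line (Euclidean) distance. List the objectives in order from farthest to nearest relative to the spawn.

Computing each straight-line distance from (-147, -717):
C (-2932, 1600): 3622.8 m
F (-194, 2785): 3502.3 m
B (-2053, -2875): 2879.2 m
A (2171, 481): 2609.3 m
E (-2378, -537): 2238.2 m
D (-864, -2264): 1705.1 m

C, F, B, A, E, D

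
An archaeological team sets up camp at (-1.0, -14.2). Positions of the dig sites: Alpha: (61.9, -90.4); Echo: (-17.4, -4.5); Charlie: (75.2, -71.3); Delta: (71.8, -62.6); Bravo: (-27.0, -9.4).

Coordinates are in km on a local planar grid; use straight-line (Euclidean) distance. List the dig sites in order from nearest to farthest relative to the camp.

Echo, Bravo, Delta, Charlie, Alpha

Distances from the camp:
Echo (-17.4, -4.5): 19.1 km
Bravo (-27.0, -9.4): 26.4 km
Delta (71.8, -62.6): 87.4 km
Charlie (75.2, -71.3): 95.2 km
Alpha (61.9, -90.4): 98.8 km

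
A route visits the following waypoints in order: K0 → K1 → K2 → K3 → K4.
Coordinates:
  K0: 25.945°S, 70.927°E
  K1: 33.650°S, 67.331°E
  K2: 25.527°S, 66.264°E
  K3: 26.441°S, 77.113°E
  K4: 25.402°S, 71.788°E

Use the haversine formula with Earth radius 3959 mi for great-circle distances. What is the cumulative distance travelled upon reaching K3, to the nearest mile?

Leg distances:
K0→K1: 574.3 mi  (cumulative 574.3 mi)
K1→K2: 564.9 mi  (cumulative 1139.2 mi)
K2→K3: 676.6 mi  (cumulative 1815.8 mi)
Cumulative distance at K3 ≈ 1816 mi.

1816 mi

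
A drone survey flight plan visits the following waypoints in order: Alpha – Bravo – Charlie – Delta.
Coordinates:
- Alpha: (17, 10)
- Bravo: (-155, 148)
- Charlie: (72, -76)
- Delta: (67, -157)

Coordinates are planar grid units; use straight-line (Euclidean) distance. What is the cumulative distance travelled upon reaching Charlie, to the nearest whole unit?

Leg distances:
Alpha→Bravo: 220.5  (cumulative 220.5)
Bravo→Charlie: 318.9  (cumulative 539.4)
Cumulative distance at Charlie ≈ 539.

539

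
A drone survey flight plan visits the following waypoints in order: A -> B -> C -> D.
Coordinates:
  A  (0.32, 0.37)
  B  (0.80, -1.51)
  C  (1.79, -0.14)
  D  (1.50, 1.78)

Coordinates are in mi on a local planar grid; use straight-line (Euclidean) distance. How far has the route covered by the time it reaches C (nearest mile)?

Leg distances:
A→B: 1.9 mi  (cumulative 1.9 mi)
B→C: 1.7 mi  (cumulative 3.6 mi)
Cumulative distance at C ≈ 4 mi.

4 mi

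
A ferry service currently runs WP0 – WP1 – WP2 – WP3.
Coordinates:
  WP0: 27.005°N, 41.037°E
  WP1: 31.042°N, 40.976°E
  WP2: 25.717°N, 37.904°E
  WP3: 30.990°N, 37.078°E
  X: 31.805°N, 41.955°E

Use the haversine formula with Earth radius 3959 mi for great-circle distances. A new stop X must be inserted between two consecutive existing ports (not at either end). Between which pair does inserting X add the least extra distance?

between WP0 and WP1

Added distance for inserting X between each consecutive pair:
WP0–WP1: 135.4 mi
WP1–WP2: 152.5 mi
WP2–WP3: 412.2 mi
Smallest added distance is 135.4 mi, inserting between WP0 and WP1.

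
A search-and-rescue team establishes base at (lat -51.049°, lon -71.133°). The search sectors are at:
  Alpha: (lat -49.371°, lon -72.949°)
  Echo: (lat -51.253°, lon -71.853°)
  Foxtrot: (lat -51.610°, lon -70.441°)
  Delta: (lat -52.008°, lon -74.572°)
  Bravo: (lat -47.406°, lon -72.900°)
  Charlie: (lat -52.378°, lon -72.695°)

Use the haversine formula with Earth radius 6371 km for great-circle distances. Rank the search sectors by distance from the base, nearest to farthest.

Distances from the base:
Echo (lat -51.253°, lon -71.853°): 55.1 km
Foxtrot (lat -51.610°, lon -70.441°): 78.8 km
Charlie (lat -52.378°, lon -72.695°): 182.8 km
Alpha (lat -49.371°, lon -72.949°): 227.0 km
Delta (lat -52.008°, lon -74.572°): 260.7 km
Bravo (lat -47.406°, lon -72.900°): 424.9 km

Echo, Foxtrot, Charlie, Alpha, Delta, Bravo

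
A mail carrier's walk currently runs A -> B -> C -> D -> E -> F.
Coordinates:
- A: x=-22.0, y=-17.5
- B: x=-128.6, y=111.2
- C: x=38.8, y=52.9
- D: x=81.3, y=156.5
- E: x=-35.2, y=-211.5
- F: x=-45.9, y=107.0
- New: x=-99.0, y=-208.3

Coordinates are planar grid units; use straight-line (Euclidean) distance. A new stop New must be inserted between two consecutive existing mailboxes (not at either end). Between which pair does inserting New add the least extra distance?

between E and F

Added distance for inserting New between each consecutive pair:
A–B: 359.5
B–C: 438.9
C–D: 590.3
D–E: 84.8
E–F: 64.9
Smallest added distance is 64.9, inserting between E and F.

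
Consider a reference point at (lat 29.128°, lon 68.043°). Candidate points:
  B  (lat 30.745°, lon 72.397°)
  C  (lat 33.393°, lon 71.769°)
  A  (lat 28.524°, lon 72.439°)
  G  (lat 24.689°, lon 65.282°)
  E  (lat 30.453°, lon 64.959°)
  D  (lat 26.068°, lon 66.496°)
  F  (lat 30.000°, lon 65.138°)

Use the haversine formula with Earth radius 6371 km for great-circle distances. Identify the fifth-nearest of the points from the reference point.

B

Distances from the reference point ((lat 29.128°, lon 68.043°)):
F: 297.2 km
E: 332.1 km
D: 372.8 km
A: 433.4 km
B: 456.4 km
G: 564.4 km
C: 591.8 km
The fifth-nearest is B at 456.4 km.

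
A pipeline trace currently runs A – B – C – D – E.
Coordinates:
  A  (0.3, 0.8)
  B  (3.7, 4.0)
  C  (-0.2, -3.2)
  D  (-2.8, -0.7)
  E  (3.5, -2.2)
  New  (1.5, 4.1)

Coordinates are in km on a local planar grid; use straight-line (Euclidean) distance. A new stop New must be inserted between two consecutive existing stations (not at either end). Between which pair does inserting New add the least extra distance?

Added distance for inserting New between each consecutive pair:
A–B: 1.0 km
B–C: 1.5 km
C–D: 10.3 km
D–E: 6.6 km
Smallest added distance is 1.0 km, inserting between A and B.

between A and B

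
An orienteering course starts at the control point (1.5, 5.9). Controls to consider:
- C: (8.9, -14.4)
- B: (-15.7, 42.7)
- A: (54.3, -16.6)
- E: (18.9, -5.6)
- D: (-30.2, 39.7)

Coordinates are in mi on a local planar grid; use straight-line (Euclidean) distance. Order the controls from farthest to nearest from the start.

Distance from the start at (1.5, 5.9) to each:
A (54.3, -16.6): 57.4 mi
D (-30.2, 39.7): 46.3 mi
B (-15.7, 42.7): 40.6 mi
C (8.9, -14.4): 21.6 mi
E (18.9, -5.6): 20.9 mi

A, D, B, C, E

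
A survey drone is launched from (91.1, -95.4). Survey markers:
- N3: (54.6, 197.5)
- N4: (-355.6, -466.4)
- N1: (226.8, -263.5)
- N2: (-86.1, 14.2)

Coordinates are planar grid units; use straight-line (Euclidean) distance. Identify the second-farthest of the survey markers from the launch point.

N3

Distances from the launch point ((91.1, -95.4)):
N4: 580.7
N3: 295.2
N1: 216.0
N2: 208.4
The second-farthest is N3 at 295.2.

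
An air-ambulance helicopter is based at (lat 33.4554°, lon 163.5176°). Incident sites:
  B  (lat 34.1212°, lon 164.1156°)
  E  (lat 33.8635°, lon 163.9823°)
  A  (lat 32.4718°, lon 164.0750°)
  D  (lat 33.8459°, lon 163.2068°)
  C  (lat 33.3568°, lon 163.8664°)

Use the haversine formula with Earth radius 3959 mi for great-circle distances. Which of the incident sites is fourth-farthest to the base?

D

Distance to each, sorted:
A: 75.3 mi
B: 57.4 mi
E: 38.9 mi
D: 32.4 mi
C: 21.2 mi
The fourth-farthest is D at 32.4 mi.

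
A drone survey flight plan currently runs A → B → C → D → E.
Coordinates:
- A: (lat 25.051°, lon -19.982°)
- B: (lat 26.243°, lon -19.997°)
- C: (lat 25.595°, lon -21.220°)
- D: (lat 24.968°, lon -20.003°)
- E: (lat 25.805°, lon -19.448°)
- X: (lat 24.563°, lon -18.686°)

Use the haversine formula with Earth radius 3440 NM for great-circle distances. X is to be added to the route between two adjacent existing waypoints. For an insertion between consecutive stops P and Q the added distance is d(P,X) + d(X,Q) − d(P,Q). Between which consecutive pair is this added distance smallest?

Added distance for inserting X between each consecutive pair:
A–B: 128.3 NM
B–C: 197.8 NM
C–D: 150.8 NM
D–E: 102.5 NM
Smallest added distance is 102.5 NM, inserting between D and E.

between D and E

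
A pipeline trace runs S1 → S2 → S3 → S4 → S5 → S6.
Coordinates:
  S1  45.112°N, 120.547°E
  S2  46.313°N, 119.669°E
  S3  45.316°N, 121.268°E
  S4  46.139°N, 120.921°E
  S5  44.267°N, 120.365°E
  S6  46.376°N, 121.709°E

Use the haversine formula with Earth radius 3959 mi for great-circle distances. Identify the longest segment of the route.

S5–S6

Leg distances:
S1→S2: 93.2 mi
S2→S3: 103.3 mi
S3→S4: 59.3 mi
S4→S5: 132.2 mi
S5→S6: 159.7 mi
The longest leg is S5–S6 at 159.7 mi.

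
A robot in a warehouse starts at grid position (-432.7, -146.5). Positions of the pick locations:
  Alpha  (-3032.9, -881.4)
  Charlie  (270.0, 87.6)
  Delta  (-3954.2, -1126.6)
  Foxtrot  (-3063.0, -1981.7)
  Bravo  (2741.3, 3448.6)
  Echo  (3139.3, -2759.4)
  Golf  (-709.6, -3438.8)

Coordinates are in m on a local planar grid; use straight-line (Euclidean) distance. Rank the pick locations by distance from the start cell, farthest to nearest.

Distance from the start cell at (-432.7, -146.5) to each:
Bravo (2741.3, 3448.6): 4795.7 m
Echo (3139.3, -2759.4): 4425.7 m
Delta (-3954.2, -1126.6): 3655.3 m
Golf (-709.6, -3438.8): 3303.9 m
Foxtrot (-3063.0, -1981.7): 3207.2 m
Alpha (-3032.9, -881.4): 2702.1 m
Charlie (270.0, 87.6): 740.7 m

Bravo, Echo, Delta, Golf, Foxtrot, Alpha, Charlie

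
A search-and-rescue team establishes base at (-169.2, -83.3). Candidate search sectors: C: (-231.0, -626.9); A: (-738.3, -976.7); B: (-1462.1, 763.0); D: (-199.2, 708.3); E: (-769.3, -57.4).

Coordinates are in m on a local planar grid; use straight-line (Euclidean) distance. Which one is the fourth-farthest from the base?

Distances from the base ((-169.2, -83.3)):
B: 1545.3 m
A: 1059.3 m
D: 792.2 m
E: 600.7 m
C: 547.1 m
The fourth-farthest is E at 600.7 m.

E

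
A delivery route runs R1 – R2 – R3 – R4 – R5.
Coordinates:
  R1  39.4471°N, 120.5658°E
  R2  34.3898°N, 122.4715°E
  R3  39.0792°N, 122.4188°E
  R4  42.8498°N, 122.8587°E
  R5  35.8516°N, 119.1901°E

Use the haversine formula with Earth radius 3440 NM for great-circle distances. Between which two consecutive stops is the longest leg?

Leg distances:
R1→R2: 317.1 NM
R2→R3: 281.6 NM
R3→R4: 227.3 NM
R4→R5: 453.3 NM
The longest leg is R4–R5 at 453.3 NM.

R4–R5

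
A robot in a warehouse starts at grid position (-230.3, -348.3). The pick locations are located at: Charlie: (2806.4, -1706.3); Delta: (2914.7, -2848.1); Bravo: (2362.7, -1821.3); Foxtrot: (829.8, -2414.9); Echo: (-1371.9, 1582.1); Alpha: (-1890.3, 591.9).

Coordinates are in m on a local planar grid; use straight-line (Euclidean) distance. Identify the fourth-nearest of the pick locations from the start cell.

Distance to each, sorted:
Alpha: 1907.8 m
Echo: 2242.7 m
Foxtrot: 2322.6 m
Bravo: 2982.2 m
Charlie: 3326.5 m
Delta: 4017.5 m
The fourth-nearest is Bravo at 2982.2 m.

Bravo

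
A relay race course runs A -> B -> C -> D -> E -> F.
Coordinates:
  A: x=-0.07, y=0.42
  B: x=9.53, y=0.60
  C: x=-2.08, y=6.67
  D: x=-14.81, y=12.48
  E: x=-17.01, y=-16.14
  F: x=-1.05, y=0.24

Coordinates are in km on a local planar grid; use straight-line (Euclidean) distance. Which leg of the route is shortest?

A–B

Leg distances:
A→B: 9.6 km
B→C: 13.1 km
C→D: 14.0 km
D→E: 28.7 km
E→F: 22.9 km
The shortest leg is A–B at 9.6 km.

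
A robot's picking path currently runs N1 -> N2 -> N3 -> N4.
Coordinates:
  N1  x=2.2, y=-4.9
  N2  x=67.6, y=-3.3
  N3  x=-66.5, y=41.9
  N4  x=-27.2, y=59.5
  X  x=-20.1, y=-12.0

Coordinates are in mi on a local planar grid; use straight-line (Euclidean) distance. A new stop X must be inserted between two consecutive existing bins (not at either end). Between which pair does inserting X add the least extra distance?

between N2 and N3

Added distance for inserting X between each consecutive pair:
N1–N2: 46.1 mi
N2–N3: 17.7 mi
N3–N4: 99.9 mi
Smallest added distance is 17.7 mi, inserting between N2 and N3.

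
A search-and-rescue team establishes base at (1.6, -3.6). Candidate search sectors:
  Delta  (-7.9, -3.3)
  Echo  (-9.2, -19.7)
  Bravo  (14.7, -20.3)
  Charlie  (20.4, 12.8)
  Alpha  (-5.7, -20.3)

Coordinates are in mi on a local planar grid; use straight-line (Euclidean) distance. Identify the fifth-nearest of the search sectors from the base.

Distances from the base ((1.6, -3.6)):
Delta: 9.5 mi
Alpha: 18.2 mi
Echo: 19.4 mi
Bravo: 21.2 mi
Charlie: 24.9 mi
The fifth-nearest is Charlie at 24.9 mi.

Charlie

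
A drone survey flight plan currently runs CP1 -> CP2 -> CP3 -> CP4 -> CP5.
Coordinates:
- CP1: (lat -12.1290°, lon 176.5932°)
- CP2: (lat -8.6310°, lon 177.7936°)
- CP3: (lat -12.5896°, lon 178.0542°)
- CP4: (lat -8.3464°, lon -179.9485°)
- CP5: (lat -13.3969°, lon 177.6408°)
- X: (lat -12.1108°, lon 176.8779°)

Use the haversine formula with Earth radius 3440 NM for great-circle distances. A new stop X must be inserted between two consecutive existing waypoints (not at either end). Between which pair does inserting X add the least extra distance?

Added distance for inserting X between each consecutive pair:
CP1–CP2: 10.9 NM
CP2–CP3: 52.4 NM
CP3–CP4: 87.7 NM
CP4–CP5: 48.0 NM
Smallest added distance is 10.9 NM, inserting between CP1 and CP2.

between CP1 and CP2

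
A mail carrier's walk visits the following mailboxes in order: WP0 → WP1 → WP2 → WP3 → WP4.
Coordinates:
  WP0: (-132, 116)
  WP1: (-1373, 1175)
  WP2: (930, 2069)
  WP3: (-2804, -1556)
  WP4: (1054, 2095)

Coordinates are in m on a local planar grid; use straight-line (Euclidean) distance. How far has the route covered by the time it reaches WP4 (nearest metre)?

14618 m

Leg distances:
WP0→WP1: 1631.4 m  (cumulative 1631.4 m)
WP1→WP2: 2470.4 m  (cumulative 4101.9 m)
WP2→WP3: 5204.2 m  (cumulative 9306.0 m)
WP3→WP4: 5311.7 m  (cumulative 14617.7 m)
Cumulative distance at WP4 ≈ 14618 m.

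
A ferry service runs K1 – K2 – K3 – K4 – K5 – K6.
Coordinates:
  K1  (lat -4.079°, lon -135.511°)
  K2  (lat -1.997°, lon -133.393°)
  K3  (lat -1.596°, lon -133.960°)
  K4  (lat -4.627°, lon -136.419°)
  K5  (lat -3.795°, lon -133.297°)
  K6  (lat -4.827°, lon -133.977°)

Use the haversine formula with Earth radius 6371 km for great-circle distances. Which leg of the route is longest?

Leg distances:
K1→K2: 330.0 km
K2→K3: 77.2 km
K3→K4: 433.7 km
K4→K5: 358.4 km
K5→K6: 137.3 km
The longest leg is K3–K4 at 433.7 km.

K3–K4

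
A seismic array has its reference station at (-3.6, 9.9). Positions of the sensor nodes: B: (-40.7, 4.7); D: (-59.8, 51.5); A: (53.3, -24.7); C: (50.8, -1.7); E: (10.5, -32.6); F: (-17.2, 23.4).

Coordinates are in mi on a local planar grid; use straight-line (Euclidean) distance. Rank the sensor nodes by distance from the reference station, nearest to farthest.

Distance from the reference station at (-3.6, 9.9) to each:
F (-17.2, 23.4): 19.2 mi
B (-40.7, 4.7): 37.5 mi
E (10.5, -32.6): 44.8 mi
C (50.8, -1.7): 55.6 mi
A (53.3, -24.7): 66.6 mi
D (-59.8, 51.5): 69.9 mi

F, B, E, C, A, D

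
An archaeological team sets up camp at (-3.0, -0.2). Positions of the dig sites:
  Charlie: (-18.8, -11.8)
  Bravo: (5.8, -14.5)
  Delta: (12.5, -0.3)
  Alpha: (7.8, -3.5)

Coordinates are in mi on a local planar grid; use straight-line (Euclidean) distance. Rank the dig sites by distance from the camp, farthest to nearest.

Charlie, Bravo, Delta, Alpha

Computing each straight-line distance from (-3.0, -0.2):
Charlie (-18.8, -11.8): 19.6 mi
Bravo (5.8, -14.5): 16.8 mi
Delta (12.5, -0.3): 15.5 mi
Alpha (7.8, -3.5): 11.3 mi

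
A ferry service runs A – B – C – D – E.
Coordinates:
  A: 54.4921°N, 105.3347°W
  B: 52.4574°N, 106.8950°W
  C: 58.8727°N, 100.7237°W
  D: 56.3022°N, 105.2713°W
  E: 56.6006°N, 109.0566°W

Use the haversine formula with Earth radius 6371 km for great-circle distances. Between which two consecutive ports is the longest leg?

Leg distances:
A→B: 248.7 km
B→C: 810.8 km
C→D: 393.7 km
D→E: 234.9 km
The longest leg is B–C at 810.8 km.

B–C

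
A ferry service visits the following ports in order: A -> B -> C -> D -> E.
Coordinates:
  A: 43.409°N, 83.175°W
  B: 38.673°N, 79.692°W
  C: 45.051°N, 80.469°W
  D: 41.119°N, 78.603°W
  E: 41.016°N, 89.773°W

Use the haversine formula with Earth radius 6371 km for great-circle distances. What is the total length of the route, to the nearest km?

Leg distances:
A→B: 602.1 km  (cumulative 602.1 km)
B→C: 712.1 km  (cumulative 1314.2 km)
C→D: 462.7 km  (cumulative 1776.9 km)
D→E: 935.9 km  (cumulative 2712.7 km)
Total route length ≈ 2713 km.

2713 km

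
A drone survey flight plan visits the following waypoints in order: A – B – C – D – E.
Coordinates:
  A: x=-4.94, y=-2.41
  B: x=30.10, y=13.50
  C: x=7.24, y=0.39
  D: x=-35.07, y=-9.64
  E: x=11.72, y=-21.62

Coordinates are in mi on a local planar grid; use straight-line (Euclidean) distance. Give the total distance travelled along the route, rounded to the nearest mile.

157 mi

Leg distances:
A→B: 38.5 mi  (cumulative 38.5 mi)
B→C: 26.4 mi  (cumulative 64.8 mi)
C→D: 43.5 mi  (cumulative 108.3 mi)
D→E: 48.3 mi  (cumulative 156.6 mi)
Total route length ≈ 157 mi.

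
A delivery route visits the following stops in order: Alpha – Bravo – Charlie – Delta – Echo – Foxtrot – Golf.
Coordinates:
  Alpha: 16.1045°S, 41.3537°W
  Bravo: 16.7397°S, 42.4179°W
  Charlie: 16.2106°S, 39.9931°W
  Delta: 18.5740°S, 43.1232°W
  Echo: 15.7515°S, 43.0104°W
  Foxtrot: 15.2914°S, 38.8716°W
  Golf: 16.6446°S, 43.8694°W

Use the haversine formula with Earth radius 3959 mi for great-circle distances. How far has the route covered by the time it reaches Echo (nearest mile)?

Leg distances:
Alpha→Bravo: 83.1 mi  (cumulative 83.1 mi)
Bravo→Charlie: 164.8 mi  (cumulative 247.8 mi)
Charlie→Delta: 263.2 mi  (cumulative 511.0 mi)
Delta→Echo: 195.2 mi  (cumulative 706.2 mi)
Cumulative distance at Echo ≈ 706 mi.

706 mi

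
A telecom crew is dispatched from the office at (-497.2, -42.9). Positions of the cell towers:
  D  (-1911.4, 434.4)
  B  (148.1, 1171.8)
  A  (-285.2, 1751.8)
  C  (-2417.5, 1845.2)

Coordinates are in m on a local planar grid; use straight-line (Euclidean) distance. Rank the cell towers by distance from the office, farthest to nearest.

C, A, D, B

Distances from the office:
C (-2417.5, 1845.2): 2693.0 m
A (-285.2, 1751.8): 1807.2 m
D (-1911.4, 434.4): 1492.6 m
B (148.1, 1171.8): 1375.5 m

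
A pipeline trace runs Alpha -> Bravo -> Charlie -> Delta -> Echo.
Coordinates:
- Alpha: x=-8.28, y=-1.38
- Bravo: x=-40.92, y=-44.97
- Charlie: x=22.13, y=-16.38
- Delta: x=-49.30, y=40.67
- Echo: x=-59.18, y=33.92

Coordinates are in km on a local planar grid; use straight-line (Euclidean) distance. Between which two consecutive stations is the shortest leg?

Leg distances:
Alpha→Bravo: 54.5 km
Bravo→Charlie: 69.2 km
Charlie→Delta: 91.4 km
Delta→Echo: 12.0 km
The shortest leg is Delta–Echo at 12.0 km.

Delta–Echo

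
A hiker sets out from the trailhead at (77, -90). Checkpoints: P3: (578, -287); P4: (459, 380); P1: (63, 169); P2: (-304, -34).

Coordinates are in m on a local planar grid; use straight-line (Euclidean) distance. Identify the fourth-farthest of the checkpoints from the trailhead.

P1

Distance to each, sorted:
P4: 605.7 m
P3: 538.3 m
P2: 385.1 m
P1: 259.4 m
The fourth-farthest is P1 at 259.4 m.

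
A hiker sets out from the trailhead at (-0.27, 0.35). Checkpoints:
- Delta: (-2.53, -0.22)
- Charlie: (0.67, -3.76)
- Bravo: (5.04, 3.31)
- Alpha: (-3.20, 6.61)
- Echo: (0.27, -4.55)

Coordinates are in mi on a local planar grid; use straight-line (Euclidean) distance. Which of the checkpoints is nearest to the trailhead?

Delta

Distances from the trailhead ((-0.27, 0.35)):
Delta: 2.3 mi
Charlie: 4.2 mi
Echo: 4.9 mi
Bravo: 6.1 mi
Alpha: 6.9 mi
The nearest is Delta at 2.3 mi.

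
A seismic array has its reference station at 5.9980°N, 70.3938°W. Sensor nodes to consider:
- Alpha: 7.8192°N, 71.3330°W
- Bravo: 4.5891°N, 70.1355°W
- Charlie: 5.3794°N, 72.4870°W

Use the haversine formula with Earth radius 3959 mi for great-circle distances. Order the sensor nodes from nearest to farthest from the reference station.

Bravo, Alpha, Charlie

Distances from the reference station:
Bravo 4.5891°N, 70.1355°W: 99.0 mi
Alpha 7.8192°N, 71.3330°W: 141.4 mi
Charlie 5.3794°N, 72.4870°W: 150.1 mi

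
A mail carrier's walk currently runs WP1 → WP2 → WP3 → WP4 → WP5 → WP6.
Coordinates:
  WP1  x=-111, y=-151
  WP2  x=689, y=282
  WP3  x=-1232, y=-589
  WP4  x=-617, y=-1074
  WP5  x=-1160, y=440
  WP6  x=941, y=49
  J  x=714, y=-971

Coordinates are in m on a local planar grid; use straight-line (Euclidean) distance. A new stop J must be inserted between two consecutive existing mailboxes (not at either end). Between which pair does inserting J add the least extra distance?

between WP2 and WP3

Added distance for inserting J between each consecutive pair:
WP1–WP2: 1506.8 m
WP2–WP3: 1127.2 m
WP3–WP4: 2534.9 m
WP4–WP5: 2072.4 m
WP5–WP6: 1253.7 m
Smallest added distance is 1127.2 m, inserting between WP2 and WP3.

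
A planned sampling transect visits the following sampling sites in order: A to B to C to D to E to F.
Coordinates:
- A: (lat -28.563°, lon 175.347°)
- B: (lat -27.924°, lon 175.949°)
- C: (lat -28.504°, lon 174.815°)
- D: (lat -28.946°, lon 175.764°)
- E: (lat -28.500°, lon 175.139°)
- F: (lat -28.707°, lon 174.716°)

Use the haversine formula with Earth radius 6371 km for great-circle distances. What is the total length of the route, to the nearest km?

Leg distances:
A→B: 92.3 km  (cumulative 92.3 km)
B→C: 128.5 km  (cumulative 220.8 km)
C→D: 104.8 km  (cumulative 325.6 km)
D→E: 78.6 km  (cumulative 404.2 km)
E→F: 47.3 km  (cumulative 451.4 km)
Total route length ≈ 451 km.

451 km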